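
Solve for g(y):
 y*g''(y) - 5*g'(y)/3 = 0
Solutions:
 g(y) = C1 + C2*y^(8/3)


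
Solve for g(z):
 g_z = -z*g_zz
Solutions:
 g(z) = C1 + C2*log(z)


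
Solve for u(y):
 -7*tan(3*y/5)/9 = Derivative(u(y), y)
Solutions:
 u(y) = C1 + 35*log(cos(3*y/5))/27


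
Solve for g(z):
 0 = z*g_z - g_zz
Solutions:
 g(z) = C1 + C2*erfi(sqrt(2)*z/2)


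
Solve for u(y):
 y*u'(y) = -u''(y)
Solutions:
 u(y) = C1 + C2*erf(sqrt(2)*y/2)


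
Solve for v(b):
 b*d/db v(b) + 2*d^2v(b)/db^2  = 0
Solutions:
 v(b) = C1 + C2*erf(b/2)


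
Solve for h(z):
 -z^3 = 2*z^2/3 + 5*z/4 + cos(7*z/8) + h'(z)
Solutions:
 h(z) = C1 - z^4/4 - 2*z^3/9 - 5*z^2/8 - 8*sin(7*z/8)/7


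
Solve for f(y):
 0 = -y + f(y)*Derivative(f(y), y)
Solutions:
 f(y) = -sqrt(C1 + y^2)
 f(y) = sqrt(C1 + y^2)


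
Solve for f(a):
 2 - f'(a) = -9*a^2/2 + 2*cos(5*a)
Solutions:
 f(a) = C1 + 3*a^3/2 + 2*a - 2*sin(5*a)/5


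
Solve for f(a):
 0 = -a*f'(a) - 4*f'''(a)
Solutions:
 f(a) = C1 + Integral(C2*airyai(-2^(1/3)*a/2) + C3*airybi(-2^(1/3)*a/2), a)


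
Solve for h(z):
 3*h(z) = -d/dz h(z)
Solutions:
 h(z) = C1*exp(-3*z)


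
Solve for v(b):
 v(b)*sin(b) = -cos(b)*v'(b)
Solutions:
 v(b) = C1*cos(b)


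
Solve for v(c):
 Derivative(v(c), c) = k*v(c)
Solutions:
 v(c) = C1*exp(c*k)


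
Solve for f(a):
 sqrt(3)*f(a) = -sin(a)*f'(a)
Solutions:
 f(a) = C1*(cos(a) + 1)^(sqrt(3)/2)/(cos(a) - 1)^(sqrt(3)/2)


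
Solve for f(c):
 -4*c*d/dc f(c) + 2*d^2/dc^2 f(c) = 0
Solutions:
 f(c) = C1 + C2*erfi(c)


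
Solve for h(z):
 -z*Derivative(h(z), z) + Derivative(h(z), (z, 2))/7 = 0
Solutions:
 h(z) = C1 + C2*erfi(sqrt(14)*z/2)


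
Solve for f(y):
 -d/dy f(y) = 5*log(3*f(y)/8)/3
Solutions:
 -3*Integral(1/(-log(_y) - log(3) + 3*log(2)), (_y, f(y)))/5 = C1 - y


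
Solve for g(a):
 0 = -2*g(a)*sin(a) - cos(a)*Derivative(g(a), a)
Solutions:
 g(a) = C1*cos(a)^2


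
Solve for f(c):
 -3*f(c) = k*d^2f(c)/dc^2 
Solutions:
 f(c) = C1*exp(-sqrt(3)*c*sqrt(-1/k)) + C2*exp(sqrt(3)*c*sqrt(-1/k))


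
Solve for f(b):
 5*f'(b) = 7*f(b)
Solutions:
 f(b) = C1*exp(7*b/5)


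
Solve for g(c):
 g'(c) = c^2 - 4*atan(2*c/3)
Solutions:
 g(c) = C1 + c^3/3 - 4*c*atan(2*c/3) + 3*log(4*c^2 + 9)


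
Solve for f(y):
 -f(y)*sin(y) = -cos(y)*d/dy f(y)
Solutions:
 f(y) = C1/cos(y)


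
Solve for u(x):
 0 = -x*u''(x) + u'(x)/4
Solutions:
 u(x) = C1 + C2*x^(5/4)


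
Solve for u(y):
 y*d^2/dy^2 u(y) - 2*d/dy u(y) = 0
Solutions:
 u(y) = C1 + C2*y^3


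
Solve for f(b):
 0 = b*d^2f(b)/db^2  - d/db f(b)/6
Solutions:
 f(b) = C1 + C2*b^(7/6)


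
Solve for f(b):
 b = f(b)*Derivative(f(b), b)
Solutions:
 f(b) = -sqrt(C1 + b^2)
 f(b) = sqrt(C1 + b^2)


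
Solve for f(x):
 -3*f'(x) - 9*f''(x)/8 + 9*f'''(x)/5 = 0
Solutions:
 f(x) = C1 + C2*exp(x*(15 - sqrt(4065))/48) + C3*exp(x*(15 + sqrt(4065))/48)


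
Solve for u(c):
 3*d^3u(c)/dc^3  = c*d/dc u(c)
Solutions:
 u(c) = C1 + Integral(C2*airyai(3^(2/3)*c/3) + C3*airybi(3^(2/3)*c/3), c)


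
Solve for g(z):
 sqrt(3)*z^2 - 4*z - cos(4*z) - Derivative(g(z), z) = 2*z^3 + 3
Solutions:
 g(z) = C1 - z^4/2 + sqrt(3)*z^3/3 - 2*z^2 - 3*z - sin(4*z)/4


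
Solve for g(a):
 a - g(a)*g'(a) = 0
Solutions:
 g(a) = -sqrt(C1 + a^2)
 g(a) = sqrt(C1 + a^2)


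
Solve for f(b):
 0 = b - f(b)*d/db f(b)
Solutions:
 f(b) = -sqrt(C1 + b^2)
 f(b) = sqrt(C1 + b^2)


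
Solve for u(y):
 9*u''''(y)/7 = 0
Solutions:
 u(y) = C1 + C2*y + C3*y^2 + C4*y^3


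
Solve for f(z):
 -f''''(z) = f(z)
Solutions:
 f(z) = (C1*sin(sqrt(2)*z/2) + C2*cos(sqrt(2)*z/2))*exp(-sqrt(2)*z/2) + (C3*sin(sqrt(2)*z/2) + C4*cos(sqrt(2)*z/2))*exp(sqrt(2)*z/2)


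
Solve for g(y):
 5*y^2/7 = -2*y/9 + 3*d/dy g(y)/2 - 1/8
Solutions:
 g(y) = C1 + 10*y^3/63 + 2*y^2/27 + y/12


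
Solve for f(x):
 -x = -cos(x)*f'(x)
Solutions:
 f(x) = C1 + Integral(x/cos(x), x)


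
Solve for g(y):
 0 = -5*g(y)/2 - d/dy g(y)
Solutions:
 g(y) = C1*exp(-5*y/2)


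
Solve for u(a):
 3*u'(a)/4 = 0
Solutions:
 u(a) = C1


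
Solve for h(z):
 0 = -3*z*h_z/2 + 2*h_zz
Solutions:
 h(z) = C1 + C2*erfi(sqrt(6)*z/4)


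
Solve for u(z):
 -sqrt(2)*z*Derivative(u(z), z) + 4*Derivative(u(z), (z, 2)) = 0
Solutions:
 u(z) = C1 + C2*erfi(2^(3/4)*z/4)


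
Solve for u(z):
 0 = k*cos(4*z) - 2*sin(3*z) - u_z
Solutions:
 u(z) = C1 + k*sin(4*z)/4 + 2*cos(3*z)/3


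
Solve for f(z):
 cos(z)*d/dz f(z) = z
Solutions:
 f(z) = C1 + Integral(z/cos(z), z)


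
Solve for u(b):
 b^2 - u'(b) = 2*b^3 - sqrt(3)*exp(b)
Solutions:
 u(b) = C1 - b^4/2 + b^3/3 + sqrt(3)*exp(b)


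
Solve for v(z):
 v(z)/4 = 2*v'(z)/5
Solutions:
 v(z) = C1*exp(5*z/8)


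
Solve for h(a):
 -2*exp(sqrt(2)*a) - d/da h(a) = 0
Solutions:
 h(a) = C1 - sqrt(2)*exp(sqrt(2)*a)


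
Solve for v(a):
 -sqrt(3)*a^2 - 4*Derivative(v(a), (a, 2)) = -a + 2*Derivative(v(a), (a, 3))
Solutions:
 v(a) = C1 + C2*a + C3*exp(-2*a) - sqrt(3)*a^4/48 + a^3*(1 + sqrt(3))/24 - a^2*(1 + sqrt(3))/16


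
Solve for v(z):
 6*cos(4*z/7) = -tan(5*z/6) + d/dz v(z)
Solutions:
 v(z) = C1 - 6*log(cos(5*z/6))/5 + 21*sin(4*z/7)/2


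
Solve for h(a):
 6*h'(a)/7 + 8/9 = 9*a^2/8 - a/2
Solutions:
 h(a) = C1 + 7*a^3/16 - 7*a^2/24 - 28*a/27


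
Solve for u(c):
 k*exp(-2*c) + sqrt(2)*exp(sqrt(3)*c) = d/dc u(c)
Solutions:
 u(c) = C1 - k*exp(-2*c)/2 + sqrt(6)*exp(sqrt(3)*c)/3


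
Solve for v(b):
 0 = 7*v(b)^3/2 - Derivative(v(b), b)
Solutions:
 v(b) = -sqrt(-1/(C1 + 7*b))
 v(b) = sqrt(-1/(C1 + 7*b))


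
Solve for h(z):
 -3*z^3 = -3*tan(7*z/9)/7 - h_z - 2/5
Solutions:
 h(z) = C1 + 3*z^4/4 - 2*z/5 + 27*log(cos(7*z/9))/49


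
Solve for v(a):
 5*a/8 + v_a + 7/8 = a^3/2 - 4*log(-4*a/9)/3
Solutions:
 v(a) = C1 + a^4/8 - 5*a^2/16 - 4*a*log(-a)/3 + a*(-64*log(2) + 11 + 64*log(3))/24


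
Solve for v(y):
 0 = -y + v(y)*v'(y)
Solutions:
 v(y) = -sqrt(C1 + y^2)
 v(y) = sqrt(C1 + y^2)


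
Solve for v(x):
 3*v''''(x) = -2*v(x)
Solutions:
 v(x) = (C1*sin(6^(3/4)*x/6) + C2*cos(6^(3/4)*x/6))*exp(-6^(3/4)*x/6) + (C3*sin(6^(3/4)*x/6) + C4*cos(6^(3/4)*x/6))*exp(6^(3/4)*x/6)


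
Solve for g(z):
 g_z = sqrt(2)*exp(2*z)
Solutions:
 g(z) = C1 + sqrt(2)*exp(2*z)/2


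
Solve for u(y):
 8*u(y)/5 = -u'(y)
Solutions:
 u(y) = C1*exp(-8*y/5)


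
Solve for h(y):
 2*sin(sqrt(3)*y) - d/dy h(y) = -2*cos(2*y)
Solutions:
 h(y) = C1 + sin(2*y) - 2*sqrt(3)*cos(sqrt(3)*y)/3


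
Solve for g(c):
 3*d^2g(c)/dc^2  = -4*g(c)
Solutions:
 g(c) = C1*sin(2*sqrt(3)*c/3) + C2*cos(2*sqrt(3)*c/3)


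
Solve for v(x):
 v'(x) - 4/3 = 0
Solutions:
 v(x) = C1 + 4*x/3


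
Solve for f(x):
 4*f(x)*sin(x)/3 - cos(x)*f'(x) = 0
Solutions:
 f(x) = C1/cos(x)^(4/3)


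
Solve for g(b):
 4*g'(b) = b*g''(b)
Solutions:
 g(b) = C1 + C2*b^5


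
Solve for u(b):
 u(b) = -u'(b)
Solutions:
 u(b) = C1*exp(-b)


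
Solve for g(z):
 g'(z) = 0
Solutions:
 g(z) = C1


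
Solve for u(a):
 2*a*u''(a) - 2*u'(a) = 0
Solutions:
 u(a) = C1 + C2*a^2


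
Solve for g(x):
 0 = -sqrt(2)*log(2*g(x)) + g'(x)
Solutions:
 -sqrt(2)*Integral(1/(log(_y) + log(2)), (_y, g(x)))/2 = C1 - x


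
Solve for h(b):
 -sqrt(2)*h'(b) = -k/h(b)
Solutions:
 h(b) = -sqrt(C1 + sqrt(2)*b*k)
 h(b) = sqrt(C1 + sqrt(2)*b*k)


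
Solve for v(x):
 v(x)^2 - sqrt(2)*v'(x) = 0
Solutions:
 v(x) = -2/(C1 + sqrt(2)*x)


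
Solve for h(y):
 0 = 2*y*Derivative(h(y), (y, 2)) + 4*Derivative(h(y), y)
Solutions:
 h(y) = C1 + C2/y


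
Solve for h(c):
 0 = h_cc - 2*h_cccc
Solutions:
 h(c) = C1 + C2*c + C3*exp(-sqrt(2)*c/2) + C4*exp(sqrt(2)*c/2)


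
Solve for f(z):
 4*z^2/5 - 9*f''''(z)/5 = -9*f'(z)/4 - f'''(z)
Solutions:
 f(z) = C1 + C2*exp(z*(-5^(1/3)*(81*sqrt(60249) + 19883)^(1/3) - 20*5^(2/3)/(81*sqrt(60249) + 19883)^(1/3) + 20)/108)*sin(sqrt(3)*5^(1/3)*z*(-(81*sqrt(60249) + 19883)^(1/3) + 20*5^(1/3)/(81*sqrt(60249) + 19883)^(1/3))/108) + C3*exp(z*(-5^(1/3)*(81*sqrt(60249) + 19883)^(1/3) - 20*5^(2/3)/(81*sqrt(60249) + 19883)^(1/3) + 20)/108)*cos(sqrt(3)*5^(1/3)*z*(-(81*sqrt(60249) + 19883)^(1/3) + 20*5^(1/3)/(81*sqrt(60249) + 19883)^(1/3))/108) + C4*exp(z*(20*5^(2/3)/(81*sqrt(60249) + 19883)^(1/3) + 10 + 5^(1/3)*(81*sqrt(60249) + 19883)^(1/3))/54) - 16*z^3/135 + 128*z/405


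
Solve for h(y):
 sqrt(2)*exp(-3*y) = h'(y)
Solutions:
 h(y) = C1 - sqrt(2)*exp(-3*y)/3


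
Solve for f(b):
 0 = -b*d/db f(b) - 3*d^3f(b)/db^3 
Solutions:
 f(b) = C1 + Integral(C2*airyai(-3^(2/3)*b/3) + C3*airybi(-3^(2/3)*b/3), b)


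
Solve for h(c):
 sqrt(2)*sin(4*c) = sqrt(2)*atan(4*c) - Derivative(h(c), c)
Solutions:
 h(c) = C1 + sqrt(2)*(c*atan(4*c) - log(16*c^2 + 1)/8) + sqrt(2)*cos(4*c)/4


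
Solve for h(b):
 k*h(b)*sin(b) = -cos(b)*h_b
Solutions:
 h(b) = C1*exp(k*log(cos(b)))


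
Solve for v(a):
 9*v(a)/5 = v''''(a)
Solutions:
 v(a) = C1*exp(-sqrt(3)*5^(3/4)*a/5) + C2*exp(sqrt(3)*5^(3/4)*a/5) + C3*sin(sqrt(3)*5^(3/4)*a/5) + C4*cos(sqrt(3)*5^(3/4)*a/5)


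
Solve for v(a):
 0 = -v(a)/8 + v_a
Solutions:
 v(a) = C1*exp(a/8)


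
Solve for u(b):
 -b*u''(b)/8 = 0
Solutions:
 u(b) = C1 + C2*b


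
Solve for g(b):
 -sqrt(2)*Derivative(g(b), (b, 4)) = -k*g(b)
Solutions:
 g(b) = C1*exp(-2^(7/8)*b*k^(1/4)/2) + C2*exp(2^(7/8)*b*k^(1/4)/2) + C3*exp(-2^(7/8)*I*b*k^(1/4)/2) + C4*exp(2^(7/8)*I*b*k^(1/4)/2)


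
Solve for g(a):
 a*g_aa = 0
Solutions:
 g(a) = C1 + C2*a


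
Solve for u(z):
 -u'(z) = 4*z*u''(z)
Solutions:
 u(z) = C1 + C2*z^(3/4)


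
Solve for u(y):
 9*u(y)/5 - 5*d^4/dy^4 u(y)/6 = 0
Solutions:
 u(y) = C1*exp(-sqrt(5)*54^(1/4)*y/5) + C2*exp(sqrt(5)*54^(1/4)*y/5) + C3*sin(sqrt(5)*54^(1/4)*y/5) + C4*cos(sqrt(5)*54^(1/4)*y/5)


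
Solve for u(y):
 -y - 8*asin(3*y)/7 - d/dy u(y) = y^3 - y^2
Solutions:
 u(y) = C1 - y^4/4 + y^3/3 - y^2/2 - 8*y*asin(3*y)/7 - 8*sqrt(1 - 9*y^2)/21


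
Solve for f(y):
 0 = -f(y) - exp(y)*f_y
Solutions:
 f(y) = C1*exp(exp(-y))


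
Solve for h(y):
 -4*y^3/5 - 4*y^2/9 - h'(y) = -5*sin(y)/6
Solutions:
 h(y) = C1 - y^4/5 - 4*y^3/27 - 5*cos(y)/6


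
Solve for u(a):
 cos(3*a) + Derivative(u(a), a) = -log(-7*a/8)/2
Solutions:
 u(a) = C1 - a*log(-a)/2 - a*log(7) + a/2 + a*log(2) + a*log(14)/2 - sin(3*a)/3


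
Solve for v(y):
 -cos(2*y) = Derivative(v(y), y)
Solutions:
 v(y) = C1 - sin(2*y)/2


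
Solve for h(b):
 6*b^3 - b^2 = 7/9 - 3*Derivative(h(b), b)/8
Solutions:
 h(b) = C1 - 4*b^4 + 8*b^3/9 + 56*b/27


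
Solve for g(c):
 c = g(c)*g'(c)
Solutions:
 g(c) = -sqrt(C1 + c^2)
 g(c) = sqrt(C1 + c^2)


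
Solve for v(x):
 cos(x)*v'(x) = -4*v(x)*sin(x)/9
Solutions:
 v(x) = C1*cos(x)^(4/9)


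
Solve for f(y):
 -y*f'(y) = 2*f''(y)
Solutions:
 f(y) = C1 + C2*erf(y/2)


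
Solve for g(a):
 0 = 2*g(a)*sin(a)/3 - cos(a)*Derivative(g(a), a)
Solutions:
 g(a) = C1/cos(a)^(2/3)


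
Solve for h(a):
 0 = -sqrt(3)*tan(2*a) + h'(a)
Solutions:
 h(a) = C1 - sqrt(3)*log(cos(2*a))/2


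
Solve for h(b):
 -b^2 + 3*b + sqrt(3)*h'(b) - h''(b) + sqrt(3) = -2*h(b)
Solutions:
 h(b) = C1*exp(b*(-sqrt(11) + sqrt(3))/2) + C2*exp(b*(sqrt(3) + sqrt(11))/2) + b^2/2 - 3*b/2 - sqrt(3)*b/2 + sqrt(3)/4 + 5/4


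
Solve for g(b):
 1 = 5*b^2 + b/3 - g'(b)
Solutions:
 g(b) = C1 + 5*b^3/3 + b^2/6 - b


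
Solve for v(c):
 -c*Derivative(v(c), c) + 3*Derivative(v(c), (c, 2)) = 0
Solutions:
 v(c) = C1 + C2*erfi(sqrt(6)*c/6)


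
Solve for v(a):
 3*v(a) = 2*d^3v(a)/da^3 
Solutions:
 v(a) = C3*exp(2^(2/3)*3^(1/3)*a/2) + (C1*sin(2^(2/3)*3^(5/6)*a/4) + C2*cos(2^(2/3)*3^(5/6)*a/4))*exp(-2^(2/3)*3^(1/3)*a/4)


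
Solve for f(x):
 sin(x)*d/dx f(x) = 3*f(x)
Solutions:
 f(x) = C1*(cos(x) - 1)^(3/2)/(cos(x) + 1)^(3/2)


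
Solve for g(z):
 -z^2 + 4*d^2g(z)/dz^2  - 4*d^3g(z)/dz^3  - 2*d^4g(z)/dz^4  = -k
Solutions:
 g(z) = C1 + C2*z + C3*exp(z*(-1 + sqrt(3))) + C4*exp(-z*(1 + sqrt(3))) + z^4/48 + z^3/12 + z^2*(3 - k)/8


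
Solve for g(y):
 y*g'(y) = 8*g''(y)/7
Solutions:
 g(y) = C1 + C2*erfi(sqrt(7)*y/4)


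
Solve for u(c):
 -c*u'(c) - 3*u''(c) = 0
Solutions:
 u(c) = C1 + C2*erf(sqrt(6)*c/6)


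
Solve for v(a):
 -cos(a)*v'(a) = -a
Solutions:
 v(a) = C1 + Integral(a/cos(a), a)


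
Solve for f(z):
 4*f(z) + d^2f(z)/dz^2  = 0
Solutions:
 f(z) = C1*sin(2*z) + C2*cos(2*z)


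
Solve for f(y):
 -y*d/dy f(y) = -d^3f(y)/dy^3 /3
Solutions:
 f(y) = C1 + Integral(C2*airyai(3^(1/3)*y) + C3*airybi(3^(1/3)*y), y)


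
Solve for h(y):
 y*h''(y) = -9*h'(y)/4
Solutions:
 h(y) = C1 + C2/y^(5/4)


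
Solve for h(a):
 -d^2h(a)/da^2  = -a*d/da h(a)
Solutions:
 h(a) = C1 + C2*erfi(sqrt(2)*a/2)


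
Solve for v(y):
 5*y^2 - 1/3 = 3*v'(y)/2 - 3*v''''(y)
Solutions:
 v(y) = C1 + C4*exp(2^(2/3)*y/2) + 10*y^3/9 - 2*y/9 + (C2*sin(2^(2/3)*sqrt(3)*y/4) + C3*cos(2^(2/3)*sqrt(3)*y/4))*exp(-2^(2/3)*y/4)


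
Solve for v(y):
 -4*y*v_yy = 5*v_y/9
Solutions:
 v(y) = C1 + C2*y^(31/36)


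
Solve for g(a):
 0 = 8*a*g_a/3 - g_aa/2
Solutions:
 g(a) = C1 + C2*erfi(2*sqrt(6)*a/3)


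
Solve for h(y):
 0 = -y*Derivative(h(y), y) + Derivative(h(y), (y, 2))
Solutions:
 h(y) = C1 + C2*erfi(sqrt(2)*y/2)


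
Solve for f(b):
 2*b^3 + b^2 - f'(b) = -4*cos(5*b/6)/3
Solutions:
 f(b) = C1 + b^4/2 + b^3/3 + 8*sin(5*b/6)/5


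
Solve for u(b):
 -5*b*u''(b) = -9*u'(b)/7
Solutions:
 u(b) = C1 + C2*b^(44/35)


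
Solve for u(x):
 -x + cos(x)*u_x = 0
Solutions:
 u(x) = C1 + Integral(x/cos(x), x)


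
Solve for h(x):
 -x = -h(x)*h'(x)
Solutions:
 h(x) = -sqrt(C1 + x^2)
 h(x) = sqrt(C1 + x^2)


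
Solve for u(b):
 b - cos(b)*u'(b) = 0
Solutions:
 u(b) = C1 + Integral(b/cos(b), b)


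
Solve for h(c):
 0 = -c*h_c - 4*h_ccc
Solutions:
 h(c) = C1 + Integral(C2*airyai(-2^(1/3)*c/2) + C3*airybi(-2^(1/3)*c/2), c)


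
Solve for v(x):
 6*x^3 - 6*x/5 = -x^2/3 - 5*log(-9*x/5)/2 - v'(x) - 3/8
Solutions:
 v(x) = C1 - 3*x^4/2 - x^3/9 + 3*x^2/5 - 5*x*log(-x)/2 + x*(-5*log(3) + 17/8 + 5*log(5)/2)


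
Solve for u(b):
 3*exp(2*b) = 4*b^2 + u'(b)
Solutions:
 u(b) = C1 - 4*b^3/3 + 3*exp(2*b)/2


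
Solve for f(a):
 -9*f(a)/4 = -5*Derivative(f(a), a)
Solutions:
 f(a) = C1*exp(9*a/20)


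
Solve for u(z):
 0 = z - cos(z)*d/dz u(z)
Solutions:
 u(z) = C1 + Integral(z/cos(z), z)


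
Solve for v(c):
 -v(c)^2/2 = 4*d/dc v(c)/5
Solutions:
 v(c) = 8/(C1 + 5*c)


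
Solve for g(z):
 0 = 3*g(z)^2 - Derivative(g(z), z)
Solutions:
 g(z) = -1/(C1 + 3*z)


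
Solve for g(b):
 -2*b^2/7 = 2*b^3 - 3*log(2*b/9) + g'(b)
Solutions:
 g(b) = C1 - b^4/2 - 2*b^3/21 + 3*b*log(b) + b*log(8/729) - 3*b


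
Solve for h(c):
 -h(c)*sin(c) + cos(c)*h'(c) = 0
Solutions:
 h(c) = C1/cos(c)


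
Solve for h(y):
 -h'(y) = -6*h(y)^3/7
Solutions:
 h(y) = -sqrt(14)*sqrt(-1/(C1 + 6*y))/2
 h(y) = sqrt(14)*sqrt(-1/(C1 + 6*y))/2


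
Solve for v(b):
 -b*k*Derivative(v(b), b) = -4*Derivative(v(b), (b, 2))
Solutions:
 v(b) = Piecewise((-sqrt(2)*sqrt(pi)*C1*erf(sqrt(2)*b*sqrt(-k)/4)/sqrt(-k) - C2, (k > 0) | (k < 0)), (-C1*b - C2, True))


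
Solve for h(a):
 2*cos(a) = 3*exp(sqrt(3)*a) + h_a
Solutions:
 h(a) = C1 - sqrt(3)*exp(sqrt(3)*a) + 2*sin(a)


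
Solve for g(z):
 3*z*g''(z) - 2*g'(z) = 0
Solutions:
 g(z) = C1 + C2*z^(5/3)


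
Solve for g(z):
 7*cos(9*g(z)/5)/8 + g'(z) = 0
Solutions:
 7*z/8 - 5*log(sin(9*g(z)/5) - 1)/18 + 5*log(sin(9*g(z)/5) + 1)/18 = C1


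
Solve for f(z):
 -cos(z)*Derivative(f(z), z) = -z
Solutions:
 f(z) = C1 + Integral(z/cos(z), z)


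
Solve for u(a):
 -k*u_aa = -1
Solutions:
 u(a) = C1 + C2*a + a^2/(2*k)


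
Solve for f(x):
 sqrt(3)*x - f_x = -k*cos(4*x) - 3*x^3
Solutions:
 f(x) = C1 + k*sin(4*x)/4 + 3*x^4/4 + sqrt(3)*x^2/2


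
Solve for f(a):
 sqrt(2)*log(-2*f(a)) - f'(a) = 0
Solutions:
 -sqrt(2)*Integral(1/(log(-_y) + log(2)), (_y, f(a)))/2 = C1 - a


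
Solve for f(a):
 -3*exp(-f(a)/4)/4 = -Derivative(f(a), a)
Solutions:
 f(a) = 4*log(C1 + 3*a/16)


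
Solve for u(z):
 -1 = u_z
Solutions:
 u(z) = C1 - z


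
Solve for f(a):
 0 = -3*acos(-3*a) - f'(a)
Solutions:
 f(a) = C1 - 3*a*acos(-3*a) - sqrt(1 - 9*a^2)


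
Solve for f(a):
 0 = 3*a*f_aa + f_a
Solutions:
 f(a) = C1 + C2*a^(2/3)


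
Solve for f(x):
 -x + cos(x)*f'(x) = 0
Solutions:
 f(x) = C1 + Integral(x/cos(x), x)


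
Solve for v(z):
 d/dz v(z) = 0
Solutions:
 v(z) = C1


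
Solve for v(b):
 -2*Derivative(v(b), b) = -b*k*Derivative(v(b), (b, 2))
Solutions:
 v(b) = C1 + b^(((re(k) + 2)*re(k) + im(k)^2)/(re(k)^2 + im(k)^2))*(C2*sin(2*log(b)*Abs(im(k))/(re(k)^2 + im(k)^2)) + C3*cos(2*log(b)*im(k)/(re(k)^2 + im(k)^2)))


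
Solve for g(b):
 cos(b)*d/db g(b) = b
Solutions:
 g(b) = C1 + Integral(b/cos(b), b)


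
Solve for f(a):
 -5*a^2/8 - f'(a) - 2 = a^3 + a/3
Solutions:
 f(a) = C1 - a^4/4 - 5*a^3/24 - a^2/6 - 2*a


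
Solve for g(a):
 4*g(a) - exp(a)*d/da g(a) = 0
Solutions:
 g(a) = C1*exp(-4*exp(-a))


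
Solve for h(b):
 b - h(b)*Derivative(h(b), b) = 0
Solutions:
 h(b) = -sqrt(C1 + b^2)
 h(b) = sqrt(C1 + b^2)


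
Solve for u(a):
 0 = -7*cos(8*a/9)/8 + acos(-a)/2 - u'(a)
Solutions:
 u(a) = C1 + a*acos(-a)/2 + sqrt(1 - a^2)/2 - 63*sin(8*a/9)/64


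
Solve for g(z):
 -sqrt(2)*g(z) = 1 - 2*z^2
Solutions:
 g(z) = sqrt(2)*(z^2 - 1/2)


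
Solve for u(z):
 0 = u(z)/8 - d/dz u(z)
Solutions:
 u(z) = C1*exp(z/8)


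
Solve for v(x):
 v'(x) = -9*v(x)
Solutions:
 v(x) = C1*exp(-9*x)


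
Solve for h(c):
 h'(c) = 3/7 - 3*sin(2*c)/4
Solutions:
 h(c) = C1 + 3*c/7 + 3*cos(2*c)/8


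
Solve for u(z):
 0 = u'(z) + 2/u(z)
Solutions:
 u(z) = -sqrt(C1 - 4*z)
 u(z) = sqrt(C1 - 4*z)


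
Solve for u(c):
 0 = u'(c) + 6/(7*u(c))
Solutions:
 u(c) = -sqrt(C1 - 84*c)/7
 u(c) = sqrt(C1 - 84*c)/7


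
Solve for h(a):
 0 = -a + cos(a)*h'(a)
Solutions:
 h(a) = C1 + Integral(a/cos(a), a)


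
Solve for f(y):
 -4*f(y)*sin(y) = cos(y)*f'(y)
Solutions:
 f(y) = C1*cos(y)^4


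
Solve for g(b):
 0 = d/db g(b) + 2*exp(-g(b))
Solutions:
 g(b) = log(C1 - 2*b)


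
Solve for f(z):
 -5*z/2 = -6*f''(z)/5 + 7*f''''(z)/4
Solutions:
 f(z) = C1 + C2*z + C3*exp(-2*sqrt(210)*z/35) + C4*exp(2*sqrt(210)*z/35) + 25*z^3/72


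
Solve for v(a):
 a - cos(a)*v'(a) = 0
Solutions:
 v(a) = C1 + Integral(a/cos(a), a)


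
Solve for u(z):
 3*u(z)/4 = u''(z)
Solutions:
 u(z) = C1*exp(-sqrt(3)*z/2) + C2*exp(sqrt(3)*z/2)


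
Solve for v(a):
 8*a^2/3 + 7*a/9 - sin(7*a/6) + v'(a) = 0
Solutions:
 v(a) = C1 - 8*a^3/9 - 7*a^2/18 - 6*cos(7*a/6)/7


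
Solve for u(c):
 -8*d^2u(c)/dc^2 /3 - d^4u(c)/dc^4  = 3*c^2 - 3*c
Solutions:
 u(c) = C1 + C2*c + C3*sin(2*sqrt(6)*c/3) + C4*cos(2*sqrt(6)*c/3) - 3*c^4/32 + 3*c^3/16 + 27*c^2/64


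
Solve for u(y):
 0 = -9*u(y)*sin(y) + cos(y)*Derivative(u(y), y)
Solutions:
 u(y) = C1/cos(y)^9


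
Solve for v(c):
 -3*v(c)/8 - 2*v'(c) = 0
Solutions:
 v(c) = C1*exp(-3*c/16)


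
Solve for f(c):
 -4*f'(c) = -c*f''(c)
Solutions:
 f(c) = C1 + C2*c^5


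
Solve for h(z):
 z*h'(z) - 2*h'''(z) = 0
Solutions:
 h(z) = C1 + Integral(C2*airyai(2^(2/3)*z/2) + C3*airybi(2^(2/3)*z/2), z)


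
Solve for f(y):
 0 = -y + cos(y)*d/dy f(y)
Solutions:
 f(y) = C1 + Integral(y/cos(y), y)


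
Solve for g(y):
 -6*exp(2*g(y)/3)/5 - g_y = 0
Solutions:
 g(y) = 3*log(-sqrt(-1/(C1 - 6*y))) - 3*log(2) + 3*log(30)/2
 g(y) = 3*log(-1/(C1 - 6*y))/2 - 3*log(2) + 3*log(30)/2


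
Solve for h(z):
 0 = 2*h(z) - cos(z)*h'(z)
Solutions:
 h(z) = C1*(sin(z) + 1)/(sin(z) - 1)


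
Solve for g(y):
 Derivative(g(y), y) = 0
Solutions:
 g(y) = C1


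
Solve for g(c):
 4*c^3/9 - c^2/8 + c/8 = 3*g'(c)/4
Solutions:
 g(c) = C1 + 4*c^4/27 - c^3/18 + c^2/12


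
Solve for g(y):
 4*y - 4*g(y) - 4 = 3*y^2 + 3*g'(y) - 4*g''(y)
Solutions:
 g(y) = C1*exp(y*(3 - sqrt(73))/8) + C2*exp(y*(3 + sqrt(73))/8) - 3*y^2/4 + 17*y/8 - 131/32


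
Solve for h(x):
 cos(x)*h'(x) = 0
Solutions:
 h(x) = C1


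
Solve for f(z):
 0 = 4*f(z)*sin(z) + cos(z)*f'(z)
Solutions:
 f(z) = C1*cos(z)^4


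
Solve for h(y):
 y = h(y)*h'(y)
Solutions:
 h(y) = -sqrt(C1 + y^2)
 h(y) = sqrt(C1 + y^2)


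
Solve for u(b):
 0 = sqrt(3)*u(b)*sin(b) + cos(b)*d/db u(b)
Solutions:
 u(b) = C1*cos(b)^(sqrt(3))


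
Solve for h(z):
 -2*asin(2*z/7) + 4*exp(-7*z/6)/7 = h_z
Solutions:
 h(z) = C1 - 2*z*asin(2*z/7) - sqrt(49 - 4*z^2) - 24*exp(-7*z/6)/49


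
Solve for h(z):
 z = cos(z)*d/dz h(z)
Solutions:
 h(z) = C1 + Integral(z/cos(z), z)


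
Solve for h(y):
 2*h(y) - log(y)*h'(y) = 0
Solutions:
 h(y) = C1*exp(2*li(y))


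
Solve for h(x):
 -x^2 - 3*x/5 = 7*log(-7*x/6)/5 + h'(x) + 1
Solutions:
 h(x) = C1 - x^3/3 - 3*x^2/10 - 7*x*log(-x)/5 + x*(-7*log(7) + 2 + 7*log(6))/5


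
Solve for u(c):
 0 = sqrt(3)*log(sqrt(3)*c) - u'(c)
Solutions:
 u(c) = C1 + sqrt(3)*c*log(c) - sqrt(3)*c + sqrt(3)*c*log(3)/2


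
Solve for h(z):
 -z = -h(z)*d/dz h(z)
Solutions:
 h(z) = -sqrt(C1 + z^2)
 h(z) = sqrt(C1 + z^2)


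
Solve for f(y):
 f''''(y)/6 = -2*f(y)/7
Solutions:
 f(y) = (C1*sin(3^(1/4)*7^(3/4)*y/7) + C2*cos(3^(1/4)*7^(3/4)*y/7))*exp(-3^(1/4)*7^(3/4)*y/7) + (C3*sin(3^(1/4)*7^(3/4)*y/7) + C4*cos(3^(1/4)*7^(3/4)*y/7))*exp(3^(1/4)*7^(3/4)*y/7)


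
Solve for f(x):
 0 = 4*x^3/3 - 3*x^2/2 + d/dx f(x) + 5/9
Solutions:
 f(x) = C1 - x^4/3 + x^3/2 - 5*x/9


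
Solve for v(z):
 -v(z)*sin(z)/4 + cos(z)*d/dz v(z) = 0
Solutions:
 v(z) = C1/cos(z)^(1/4)


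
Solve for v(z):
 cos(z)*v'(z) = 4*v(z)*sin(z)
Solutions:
 v(z) = C1/cos(z)^4


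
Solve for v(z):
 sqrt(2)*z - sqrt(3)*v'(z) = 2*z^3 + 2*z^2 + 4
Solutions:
 v(z) = C1 - sqrt(3)*z^4/6 - 2*sqrt(3)*z^3/9 + sqrt(6)*z^2/6 - 4*sqrt(3)*z/3


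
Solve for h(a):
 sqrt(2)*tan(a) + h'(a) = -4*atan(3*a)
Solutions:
 h(a) = C1 - 4*a*atan(3*a) + 2*log(9*a^2 + 1)/3 + sqrt(2)*log(cos(a))


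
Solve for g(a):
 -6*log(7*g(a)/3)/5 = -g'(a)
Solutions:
 5*Integral(1/(-log(_y) - log(7) + log(3)), (_y, g(a)))/6 = C1 - a


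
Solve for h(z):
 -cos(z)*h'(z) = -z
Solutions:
 h(z) = C1 + Integral(z/cos(z), z)


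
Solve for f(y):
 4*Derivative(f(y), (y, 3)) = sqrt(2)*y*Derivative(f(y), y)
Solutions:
 f(y) = C1 + Integral(C2*airyai(sqrt(2)*y/2) + C3*airybi(sqrt(2)*y/2), y)


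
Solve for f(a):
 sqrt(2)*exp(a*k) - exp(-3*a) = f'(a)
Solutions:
 f(a) = C1 + exp(-3*a)/3 + sqrt(2)*exp(a*k)/k


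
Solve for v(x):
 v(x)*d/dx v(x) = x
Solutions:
 v(x) = -sqrt(C1 + x^2)
 v(x) = sqrt(C1 + x^2)


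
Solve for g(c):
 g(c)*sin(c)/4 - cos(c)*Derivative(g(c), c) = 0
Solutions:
 g(c) = C1/cos(c)^(1/4)


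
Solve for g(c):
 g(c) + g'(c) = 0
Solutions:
 g(c) = C1*exp(-c)


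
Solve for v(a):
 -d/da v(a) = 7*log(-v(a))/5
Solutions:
 -li(-v(a)) = C1 - 7*a/5


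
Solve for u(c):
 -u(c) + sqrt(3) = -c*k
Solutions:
 u(c) = c*k + sqrt(3)


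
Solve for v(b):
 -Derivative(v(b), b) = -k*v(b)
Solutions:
 v(b) = C1*exp(b*k)


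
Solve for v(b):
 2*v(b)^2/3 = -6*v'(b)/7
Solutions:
 v(b) = 9/(C1 + 7*b)


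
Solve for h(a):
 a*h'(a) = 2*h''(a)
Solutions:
 h(a) = C1 + C2*erfi(a/2)


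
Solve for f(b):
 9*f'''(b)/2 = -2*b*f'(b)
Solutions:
 f(b) = C1 + Integral(C2*airyai(-2^(2/3)*3^(1/3)*b/3) + C3*airybi(-2^(2/3)*3^(1/3)*b/3), b)


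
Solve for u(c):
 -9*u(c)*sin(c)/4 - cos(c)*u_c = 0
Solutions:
 u(c) = C1*cos(c)^(9/4)


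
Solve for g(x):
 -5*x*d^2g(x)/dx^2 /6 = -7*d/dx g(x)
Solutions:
 g(x) = C1 + C2*x^(47/5)


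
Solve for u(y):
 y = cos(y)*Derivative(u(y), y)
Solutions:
 u(y) = C1 + Integral(y/cos(y), y)


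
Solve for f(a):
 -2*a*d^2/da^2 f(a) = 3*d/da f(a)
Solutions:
 f(a) = C1 + C2/sqrt(a)


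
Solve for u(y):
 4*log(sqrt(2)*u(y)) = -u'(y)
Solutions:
 Integral(1/(2*log(_y) + log(2)), (_y, u(y)))/2 = C1 - y


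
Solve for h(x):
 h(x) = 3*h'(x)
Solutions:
 h(x) = C1*exp(x/3)


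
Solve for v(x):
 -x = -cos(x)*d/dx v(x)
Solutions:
 v(x) = C1 + Integral(x/cos(x), x)


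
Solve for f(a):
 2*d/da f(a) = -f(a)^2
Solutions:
 f(a) = 2/(C1 + a)


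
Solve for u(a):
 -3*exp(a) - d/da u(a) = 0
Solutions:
 u(a) = C1 - 3*exp(a)


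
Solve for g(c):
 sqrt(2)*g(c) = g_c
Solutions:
 g(c) = C1*exp(sqrt(2)*c)


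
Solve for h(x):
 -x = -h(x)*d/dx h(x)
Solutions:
 h(x) = -sqrt(C1 + x^2)
 h(x) = sqrt(C1 + x^2)


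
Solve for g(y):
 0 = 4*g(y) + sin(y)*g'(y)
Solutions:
 g(y) = C1*(cos(y)^2 + 2*cos(y) + 1)/(cos(y)^2 - 2*cos(y) + 1)


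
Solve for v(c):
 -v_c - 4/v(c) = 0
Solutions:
 v(c) = -sqrt(C1 - 8*c)
 v(c) = sqrt(C1 - 8*c)


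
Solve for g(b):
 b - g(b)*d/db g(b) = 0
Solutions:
 g(b) = -sqrt(C1 + b^2)
 g(b) = sqrt(C1 + b^2)


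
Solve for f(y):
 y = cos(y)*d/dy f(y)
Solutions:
 f(y) = C1 + Integral(y/cos(y), y)


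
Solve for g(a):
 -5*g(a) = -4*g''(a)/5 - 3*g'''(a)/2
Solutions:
 g(a) = C1*exp(-a*(64/(225*sqrt(452553) + 151363)^(1/3) + 16 + (225*sqrt(452553) + 151363)^(1/3))/90)*sin(sqrt(3)*a*(-(225*sqrt(452553) + 151363)^(1/3) + 64/(225*sqrt(452553) + 151363)^(1/3))/90) + C2*exp(-a*(64/(225*sqrt(452553) + 151363)^(1/3) + 16 + (225*sqrt(452553) + 151363)^(1/3))/90)*cos(sqrt(3)*a*(-(225*sqrt(452553) + 151363)^(1/3) + 64/(225*sqrt(452553) + 151363)^(1/3))/90) + C3*exp(a*(-8 + 64/(225*sqrt(452553) + 151363)^(1/3) + (225*sqrt(452553) + 151363)^(1/3))/45)


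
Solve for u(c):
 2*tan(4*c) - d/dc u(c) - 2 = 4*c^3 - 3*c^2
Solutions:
 u(c) = C1 - c^4 + c^3 - 2*c - log(cos(4*c))/2


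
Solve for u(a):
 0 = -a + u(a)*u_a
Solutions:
 u(a) = -sqrt(C1 + a^2)
 u(a) = sqrt(C1 + a^2)


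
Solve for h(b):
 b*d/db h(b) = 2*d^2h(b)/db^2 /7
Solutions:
 h(b) = C1 + C2*erfi(sqrt(7)*b/2)


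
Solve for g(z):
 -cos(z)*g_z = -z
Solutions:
 g(z) = C1 + Integral(z/cos(z), z)


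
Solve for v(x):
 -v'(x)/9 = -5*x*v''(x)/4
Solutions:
 v(x) = C1 + C2*x^(49/45)


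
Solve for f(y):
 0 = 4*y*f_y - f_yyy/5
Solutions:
 f(y) = C1 + Integral(C2*airyai(20^(1/3)*y) + C3*airybi(20^(1/3)*y), y)


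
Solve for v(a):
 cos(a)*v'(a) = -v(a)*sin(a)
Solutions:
 v(a) = C1*cos(a)


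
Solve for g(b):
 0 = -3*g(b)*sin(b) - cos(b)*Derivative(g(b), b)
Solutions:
 g(b) = C1*cos(b)^3


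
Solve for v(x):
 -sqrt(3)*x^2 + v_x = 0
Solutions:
 v(x) = C1 + sqrt(3)*x^3/3


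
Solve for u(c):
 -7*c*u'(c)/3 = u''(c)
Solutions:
 u(c) = C1 + C2*erf(sqrt(42)*c/6)


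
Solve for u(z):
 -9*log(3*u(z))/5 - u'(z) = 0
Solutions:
 5*Integral(1/(log(_y) + log(3)), (_y, u(z)))/9 = C1 - z


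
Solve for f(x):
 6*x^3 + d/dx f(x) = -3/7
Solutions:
 f(x) = C1 - 3*x^4/2 - 3*x/7


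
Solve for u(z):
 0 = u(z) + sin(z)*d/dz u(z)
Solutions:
 u(z) = C1*sqrt(cos(z) + 1)/sqrt(cos(z) - 1)


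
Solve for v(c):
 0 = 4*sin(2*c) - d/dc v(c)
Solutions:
 v(c) = C1 - 2*cos(2*c)


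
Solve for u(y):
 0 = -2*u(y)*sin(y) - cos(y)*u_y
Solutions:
 u(y) = C1*cos(y)^2


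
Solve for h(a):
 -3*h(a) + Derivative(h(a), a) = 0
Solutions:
 h(a) = C1*exp(3*a)


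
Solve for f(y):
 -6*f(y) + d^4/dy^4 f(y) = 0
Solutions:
 f(y) = C1*exp(-6^(1/4)*y) + C2*exp(6^(1/4)*y) + C3*sin(6^(1/4)*y) + C4*cos(6^(1/4)*y)


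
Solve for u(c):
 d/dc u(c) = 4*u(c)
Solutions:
 u(c) = C1*exp(4*c)


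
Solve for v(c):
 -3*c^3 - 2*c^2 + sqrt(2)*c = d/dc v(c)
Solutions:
 v(c) = C1 - 3*c^4/4 - 2*c^3/3 + sqrt(2)*c^2/2


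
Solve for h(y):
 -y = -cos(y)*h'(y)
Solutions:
 h(y) = C1 + Integral(y/cos(y), y)


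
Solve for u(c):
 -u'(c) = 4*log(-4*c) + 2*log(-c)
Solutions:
 u(c) = C1 - 6*c*log(-c) + 2*c*(3 - 4*log(2))


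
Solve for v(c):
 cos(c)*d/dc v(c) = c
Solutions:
 v(c) = C1 + Integral(c/cos(c), c)


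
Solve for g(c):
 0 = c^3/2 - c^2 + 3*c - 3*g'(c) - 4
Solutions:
 g(c) = C1 + c^4/24 - c^3/9 + c^2/2 - 4*c/3


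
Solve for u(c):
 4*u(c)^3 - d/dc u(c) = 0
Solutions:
 u(c) = -sqrt(2)*sqrt(-1/(C1 + 4*c))/2
 u(c) = sqrt(2)*sqrt(-1/(C1 + 4*c))/2


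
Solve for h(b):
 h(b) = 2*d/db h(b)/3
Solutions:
 h(b) = C1*exp(3*b/2)


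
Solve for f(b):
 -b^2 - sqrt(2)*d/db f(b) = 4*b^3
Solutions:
 f(b) = C1 - sqrt(2)*b^4/2 - sqrt(2)*b^3/6


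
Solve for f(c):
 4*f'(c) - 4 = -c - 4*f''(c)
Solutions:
 f(c) = C1 + C2*exp(-c) - c^2/8 + 5*c/4


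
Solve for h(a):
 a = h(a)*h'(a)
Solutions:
 h(a) = -sqrt(C1 + a^2)
 h(a) = sqrt(C1 + a^2)


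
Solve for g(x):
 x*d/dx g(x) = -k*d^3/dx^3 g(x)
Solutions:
 g(x) = C1 + Integral(C2*airyai(x*(-1/k)^(1/3)) + C3*airybi(x*(-1/k)^(1/3)), x)


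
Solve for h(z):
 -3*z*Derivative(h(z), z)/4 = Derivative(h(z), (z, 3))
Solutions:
 h(z) = C1 + Integral(C2*airyai(-6^(1/3)*z/2) + C3*airybi(-6^(1/3)*z/2), z)


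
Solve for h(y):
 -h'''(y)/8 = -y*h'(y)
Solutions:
 h(y) = C1 + Integral(C2*airyai(2*y) + C3*airybi(2*y), y)


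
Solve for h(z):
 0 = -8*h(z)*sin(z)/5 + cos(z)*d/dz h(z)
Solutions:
 h(z) = C1/cos(z)^(8/5)


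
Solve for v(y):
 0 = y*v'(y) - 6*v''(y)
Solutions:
 v(y) = C1 + C2*erfi(sqrt(3)*y/6)


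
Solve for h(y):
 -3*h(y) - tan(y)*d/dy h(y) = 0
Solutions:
 h(y) = C1/sin(y)^3


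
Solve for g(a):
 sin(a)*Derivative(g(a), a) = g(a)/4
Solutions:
 g(a) = C1*(cos(a) - 1)^(1/8)/(cos(a) + 1)^(1/8)


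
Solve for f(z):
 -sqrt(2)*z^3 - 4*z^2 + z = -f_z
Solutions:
 f(z) = C1 + sqrt(2)*z^4/4 + 4*z^3/3 - z^2/2


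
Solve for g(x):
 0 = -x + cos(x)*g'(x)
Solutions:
 g(x) = C1 + Integral(x/cos(x), x)


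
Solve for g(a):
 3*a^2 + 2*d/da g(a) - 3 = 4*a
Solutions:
 g(a) = C1 - a^3/2 + a^2 + 3*a/2


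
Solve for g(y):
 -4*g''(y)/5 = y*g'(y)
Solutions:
 g(y) = C1 + C2*erf(sqrt(10)*y/4)


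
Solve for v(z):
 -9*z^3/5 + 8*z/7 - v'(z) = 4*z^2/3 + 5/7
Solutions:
 v(z) = C1 - 9*z^4/20 - 4*z^3/9 + 4*z^2/7 - 5*z/7


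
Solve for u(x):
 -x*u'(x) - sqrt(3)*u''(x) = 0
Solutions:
 u(x) = C1 + C2*erf(sqrt(2)*3^(3/4)*x/6)


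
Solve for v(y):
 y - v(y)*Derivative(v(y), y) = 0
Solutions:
 v(y) = -sqrt(C1 + y^2)
 v(y) = sqrt(C1 + y^2)


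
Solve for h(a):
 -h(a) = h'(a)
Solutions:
 h(a) = C1*exp(-a)


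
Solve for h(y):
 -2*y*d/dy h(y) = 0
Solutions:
 h(y) = C1


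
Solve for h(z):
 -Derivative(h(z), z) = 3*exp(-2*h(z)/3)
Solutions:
 h(z) = 3*log(-sqrt(C1 - 3*z)) - 3*log(3) + 3*log(6)/2
 h(z) = 3*log(C1 - 3*z)/2 - 3*log(3) + 3*log(6)/2


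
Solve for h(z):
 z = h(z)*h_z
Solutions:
 h(z) = -sqrt(C1 + z^2)
 h(z) = sqrt(C1 + z^2)


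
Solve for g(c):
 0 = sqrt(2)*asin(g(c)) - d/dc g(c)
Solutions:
 Integral(1/asin(_y), (_y, g(c))) = C1 + sqrt(2)*c


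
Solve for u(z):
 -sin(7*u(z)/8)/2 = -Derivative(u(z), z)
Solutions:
 -z/2 + 4*log(cos(7*u(z)/8) - 1)/7 - 4*log(cos(7*u(z)/8) + 1)/7 = C1


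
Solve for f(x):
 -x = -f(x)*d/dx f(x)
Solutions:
 f(x) = -sqrt(C1 + x^2)
 f(x) = sqrt(C1 + x^2)


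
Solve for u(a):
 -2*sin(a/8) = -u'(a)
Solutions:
 u(a) = C1 - 16*cos(a/8)


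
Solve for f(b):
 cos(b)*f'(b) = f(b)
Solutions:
 f(b) = C1*sqrt(sin(b) + 1)/sqrt(sin(b) - 1)


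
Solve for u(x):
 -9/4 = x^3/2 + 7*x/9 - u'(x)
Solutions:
 u(x) = C1 + x^4/8 + 7*x^2/18 + 9*x/4


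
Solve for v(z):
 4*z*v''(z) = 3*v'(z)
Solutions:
 v(z) = C1 + C2*z^(7/4)


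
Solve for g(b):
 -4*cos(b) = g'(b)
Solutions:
 g(b) = C1 - 4*sin(b)


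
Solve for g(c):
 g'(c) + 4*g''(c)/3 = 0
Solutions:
 g(c) = C1 + C2*exp(-3*c/4)


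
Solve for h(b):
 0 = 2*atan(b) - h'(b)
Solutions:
 h(b) = C1 + 2*b*atan(b) - log(b^2 + 1)


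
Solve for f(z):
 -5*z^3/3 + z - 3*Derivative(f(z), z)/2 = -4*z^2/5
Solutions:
 f(z) = C1 - 5*z^4/18 + 8*z^3/45 + z^2/3


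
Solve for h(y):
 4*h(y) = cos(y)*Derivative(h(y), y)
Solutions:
 h(y) = C1*(sin(y)^2 + 2*sin(y) + 1)/(sin(y)^2 - 2*sin(y) + 1)


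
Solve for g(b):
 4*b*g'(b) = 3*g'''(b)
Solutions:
 g(b) = C1 + Integral(C2*airyai(6^(2/3)*b/3) + C3*airybi(6^(2/3)*b/3), b)


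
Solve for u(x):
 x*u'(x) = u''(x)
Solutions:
 u(x) = C1 + C2*erfi(sqrt(2)*x/2)


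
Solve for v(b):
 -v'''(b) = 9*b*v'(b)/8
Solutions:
 v(b) = C1 + Integral(C2*airyai(-3^(2/3)*b/2) + C3*airybi(-3^(2/3)*b/2), b)


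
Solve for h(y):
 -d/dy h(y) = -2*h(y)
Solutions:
 h(y) = C1*exp(2*y)


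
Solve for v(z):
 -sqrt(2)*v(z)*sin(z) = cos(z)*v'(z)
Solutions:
 v(z) = C1*cos(z)^(sqrt(2))


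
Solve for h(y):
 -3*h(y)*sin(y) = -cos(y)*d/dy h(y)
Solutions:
 h(y) = C1/cos(y)^3


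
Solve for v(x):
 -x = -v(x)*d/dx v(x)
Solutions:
 v(x) = -sqrt(C1 + x^2)
 v(x) = sqrt(C1 + x^2)


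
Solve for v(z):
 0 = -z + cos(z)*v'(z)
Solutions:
 v(z) = C1 + Integral(z/cos(z), z)


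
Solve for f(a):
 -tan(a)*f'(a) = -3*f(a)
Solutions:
 f(a) = C1*sin(a)^3


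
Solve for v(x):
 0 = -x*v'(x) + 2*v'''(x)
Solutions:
 v(x) = C1 + Integral(C2*airyai(2^(2/3)*x/2) + C3*airybi(2^(2/3)*x/2), x)


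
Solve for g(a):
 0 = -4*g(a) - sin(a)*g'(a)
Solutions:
 g(a) = C1*(cos(a)^2 + 2*cos(a) + 1)/(cos(a)^2 - 2*cos(a) + 1)


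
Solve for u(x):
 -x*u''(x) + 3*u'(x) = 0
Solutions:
 u(x) = C1 + C2*x^4


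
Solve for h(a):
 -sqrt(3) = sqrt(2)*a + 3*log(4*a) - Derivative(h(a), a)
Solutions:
 h(a) = C1 + sqrt(2)*a^2/2 + 3*a*log(a) - 3*a + sqrt(3)*a + a*log(64)


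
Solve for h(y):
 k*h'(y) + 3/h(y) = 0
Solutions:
 h(y) = -sqrt(C1 - 6*y/k)
 h(y) = sqrt(C1 - 6*y/k)


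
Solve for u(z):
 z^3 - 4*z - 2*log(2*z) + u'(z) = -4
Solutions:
 u(z) = C1 - z^4/4 + 2*z^2 + 2*z*log(z) - 6*z + z*log(4)


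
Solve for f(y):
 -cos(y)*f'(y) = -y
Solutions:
 f(y) = C1 + Integral(y/cos(y), y)


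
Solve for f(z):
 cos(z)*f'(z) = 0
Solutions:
 f(z) = C1


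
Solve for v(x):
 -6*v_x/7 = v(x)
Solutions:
 v(x) = C1*exp(-7*x/6)


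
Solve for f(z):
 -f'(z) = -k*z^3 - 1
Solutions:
 f(z) = C1 + k*z^4/4 + z


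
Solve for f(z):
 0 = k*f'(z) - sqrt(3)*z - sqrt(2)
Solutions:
 f(z) = C1 + sqrt(3)*z^2/(2*k) + sqrt(2)*z/k


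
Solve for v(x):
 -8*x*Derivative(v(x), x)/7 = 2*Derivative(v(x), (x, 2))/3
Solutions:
 v(x) = C1 + C2*erf(sqrt(42)*x/7)


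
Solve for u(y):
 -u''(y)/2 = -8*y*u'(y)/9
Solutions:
 u(y) = C1 + C2*erfi(2*sqrt(2)*y/3)


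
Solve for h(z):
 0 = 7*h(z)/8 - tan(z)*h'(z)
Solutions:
 h(z) = C1*sin(z)^(7/8)


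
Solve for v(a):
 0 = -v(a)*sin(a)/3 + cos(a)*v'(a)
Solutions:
 v(a) = C1/cos(a)^(1/3)


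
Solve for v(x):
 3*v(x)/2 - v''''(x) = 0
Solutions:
 v(x) = C1*exp(-2^(3/4)*3^(1/4)*x/2) + C2*exp(2^(3/4)*3^(1/4)*x/2) + C3*sin(2^(3/4)*3^(1/4)*x/2) + C4*cos(2^(3/4)*3^(1/4)*x/2)


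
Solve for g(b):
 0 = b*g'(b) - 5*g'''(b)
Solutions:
 g(b) = C1 + Integral(C2*airyai(5^(2/3)*b/5) + C3*airybi(5^(2/3)*b/5), b)


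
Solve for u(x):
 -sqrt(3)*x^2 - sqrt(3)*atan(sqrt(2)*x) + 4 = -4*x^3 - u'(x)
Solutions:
 u(x) = C1 - x^4 + sqrt(3)*x^3/3 - 4*x + sqrt(3)*(x*atan(sqrt(2)*x) - sqrt(2)*log(2*x^2 + 1)/4)


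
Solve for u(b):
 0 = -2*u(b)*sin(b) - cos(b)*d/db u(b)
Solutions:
 u(b) = C1*cos(b)^2


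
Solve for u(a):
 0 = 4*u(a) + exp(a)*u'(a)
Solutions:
 u(a) = C1*exp(4*exp(-a))


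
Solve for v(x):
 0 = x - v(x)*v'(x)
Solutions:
 v(x) = -sqrt(C1 + x^2)
 v(x) = sqrt(C1 + x^2)


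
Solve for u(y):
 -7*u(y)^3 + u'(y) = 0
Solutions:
 u(y) = -sqrt(2)*sqrt(-1/(C1 + 7*y))/2
 u(y) = sqrt(2)*sqrt(-1/(C1 + 7*y))/2


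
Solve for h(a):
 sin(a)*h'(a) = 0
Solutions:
 h(a) = C1


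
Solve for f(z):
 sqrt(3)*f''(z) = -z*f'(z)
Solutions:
 f(z) = C1 + C2*erf(sqrt(2)*3^(3/4)*z/6)


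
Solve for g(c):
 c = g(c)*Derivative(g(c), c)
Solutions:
 g(c) = -sqrt(C1 + c^2)
 g(c) = sqrt(C1 + c^2)


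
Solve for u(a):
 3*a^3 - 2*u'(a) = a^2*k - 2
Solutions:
 u(a) = C1 + 3*a^4/8 - a^3*k/6 + a


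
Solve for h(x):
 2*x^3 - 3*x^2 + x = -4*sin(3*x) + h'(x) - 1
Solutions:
 h(x) = C1 + x^4/2 - x^3 + x^2/2 + x - 4*cos(3*x)/3


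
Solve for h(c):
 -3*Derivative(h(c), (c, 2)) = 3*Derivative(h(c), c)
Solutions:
 h(c) = C1 + C2*exp(-c)


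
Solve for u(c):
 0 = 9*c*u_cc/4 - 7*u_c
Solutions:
 u(c) = C1 + C2*c^(37/9)


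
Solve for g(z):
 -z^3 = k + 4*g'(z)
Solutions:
 g(z) = C1 - k*z/4 - z^4/16


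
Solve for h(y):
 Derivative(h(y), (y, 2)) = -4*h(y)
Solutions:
 h(y) = C1*sin(2*y) + C2*cos(2*y)


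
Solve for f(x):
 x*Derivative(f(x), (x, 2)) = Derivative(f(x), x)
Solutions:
 f(x) = C1 + C2*x^2


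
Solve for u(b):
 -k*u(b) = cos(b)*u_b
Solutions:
 u(b) = C1*exp(k*(log(sin(b) - 1) - log(sin(b) + 1))/2)


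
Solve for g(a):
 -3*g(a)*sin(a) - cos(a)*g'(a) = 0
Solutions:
 g(a) = C1*cos(a)^3


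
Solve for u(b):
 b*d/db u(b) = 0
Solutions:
 u(b) = C1


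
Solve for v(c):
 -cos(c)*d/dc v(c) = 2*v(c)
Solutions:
 v(c) = C1*(sin(c) - 1)/(sin(c) + 1)


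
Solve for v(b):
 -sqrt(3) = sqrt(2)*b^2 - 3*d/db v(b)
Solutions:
 v(b) = C1 + sqrt(2)*b^3/9 + sqrt(3)*b/3


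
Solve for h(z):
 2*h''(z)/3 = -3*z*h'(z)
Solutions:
 h(z) = C1 + C2*erf(3*z/2)


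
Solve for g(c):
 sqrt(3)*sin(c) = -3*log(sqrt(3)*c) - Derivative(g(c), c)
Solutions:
 g(c) = C1 - 3*c*log(c) - 3*c*log(3)/2 + 3*c + sqrt(3)*cos(c)


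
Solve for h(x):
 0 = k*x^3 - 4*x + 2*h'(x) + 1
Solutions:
 h(x) = C1 - k*x^4/8 + x^2 - x/2


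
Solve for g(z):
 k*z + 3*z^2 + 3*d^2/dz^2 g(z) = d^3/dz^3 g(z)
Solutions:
 g(z) = C1 + C2*z + C3*exp(3*z) - z^4/12 + z^3*(-k - 2)/18 + z^2*(-k - 2)/18


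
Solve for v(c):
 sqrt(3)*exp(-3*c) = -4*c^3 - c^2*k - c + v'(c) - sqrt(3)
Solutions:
 v(c) = C1 + c^4 + c^3*k/3 + c^2/2 + sqrt(3)*c - sqrt(3)*exp(-3*c)/3


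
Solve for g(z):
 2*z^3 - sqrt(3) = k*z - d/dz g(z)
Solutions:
 g(z) = C1 + k*z^2/2 - z^4/2 + sqrt(3)*z


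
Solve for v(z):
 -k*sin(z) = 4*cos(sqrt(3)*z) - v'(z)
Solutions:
 v(z) = C1 - k*cos(z) + 4*sqrt(3)*sin(sqrt(3)*z)/3


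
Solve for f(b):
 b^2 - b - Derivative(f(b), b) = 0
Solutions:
 f(b) = C1 + b^3/3 - b^2/2


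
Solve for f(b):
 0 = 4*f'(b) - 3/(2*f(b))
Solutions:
 f(b) = -sqrt(C1 + 3*b)/2
 f(b) = sqrt(C1 + 3*b)/2


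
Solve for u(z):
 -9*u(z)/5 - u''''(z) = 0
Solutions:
 u(z) = (C1*sin(5^(3/4)*sqrt(6)*z/10) + C2*cos(5^(3/4)*sqrt(6)*z/10))*exp(-5^(3/4)*sqrt(6)*z/10) + (C3*sin(5^(3/4)*sqrt(6)*z/10) + C4*cos(5^(3/4)*sqrt(6)*z/10))*exp(5^(3/4)*sqrt(6)*z/10)


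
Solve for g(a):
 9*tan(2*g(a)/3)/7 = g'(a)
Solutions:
 g(a) = -3*asin(C1*exp(6*a/7))/2 + 3*pi/2
 g(a) = 3*asin(C1*exp(6*a/7))/2


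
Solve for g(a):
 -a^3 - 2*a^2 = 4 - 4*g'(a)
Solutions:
 g(a) = C1 + a^4/16 + a^3/6 + a


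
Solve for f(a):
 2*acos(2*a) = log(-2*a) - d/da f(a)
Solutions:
 f(a) = C1 + a*log(-a) - 2*a*acos(2*a) - a + a*log(2) + sqrt(1 - 4*a^2)


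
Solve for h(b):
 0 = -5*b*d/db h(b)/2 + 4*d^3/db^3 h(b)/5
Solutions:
 h(b) = C1 + Integral(C2*airyai(5^(2/3)*b/2) + C3*airybi(5^(2/3)*b/2), b)


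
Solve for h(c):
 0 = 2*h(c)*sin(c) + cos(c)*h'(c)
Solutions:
 h(c) = C1*cos(c)^2


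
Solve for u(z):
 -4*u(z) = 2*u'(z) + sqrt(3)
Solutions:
 u(z) = C1*exp(-2*z) - sqrt(3)/4
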